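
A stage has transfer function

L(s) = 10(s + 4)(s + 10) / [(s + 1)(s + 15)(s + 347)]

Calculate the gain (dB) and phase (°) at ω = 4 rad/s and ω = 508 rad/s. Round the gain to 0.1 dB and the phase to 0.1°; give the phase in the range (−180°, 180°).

At s = jω = j4:
zero (s+4): 4 + j4 → |·| = √(4²+4²) = √32 ≈ 5.6569, ∠ = arctan(4/4) ≈ 45.00°
zero (s+10): 10 + j4 → |·| = √(10²+4²) = √116 ≈ 10.77, ∠ = arctan(4/10) ≈ 21.80°
pole (s+1): 1 + j4 → |·| = √(1²+4²) = √17 ≈ 4.1231, ∠ = arctan(4/1) ≈ 75.96°
pole (s+15): 15 + j4 → |·| = √(15²+4²) = √241 ≈ 15.524, ∠ = arctan(4/15) ≈ 14.93°
pole (s+347): 347 + j4 → |·| = √(347²+4²) = √120425 ≈ 347.02, ∠ = arctan(4/347) ≈ 0.66°
|L| = 10 · 60.925 / 22212 ≈ 0.027429
Gain = 20 log₁₀(0.027429) ≈ -31.24 dB
∠L = 66.80° − 91.55° = -24.75°

At s = jω = j508:
zero (s+4): 4 + j508 → |·| = √(4²+508²) = √258080 ≈ 508.02, ∠ = arctan(508/4) ≈ 89.55°
zero (s+10): 10 + j508 → |·| = √(10²+508²) = √258164 ≈ 508.1, ∠ = arctan(508/10) ≈ 88.87°
pole (s+1): 1 + j508 → |·| = √(1²+508²) = √258065 ≈ 508, ∠ = arctan(508/1) ≈ 89.89°
pole (s+15): 15 + j508 → |·| = √(15²+508²) = √258289 ≈ 508.22, ∠ = arctan(508/15) ≈ 88.31°
pole (s+347): 347 + j508 → |·| = √(347²+508²) = √378473 ≈ 615.2, ∠ = arctan(508/347) ≈ 55.66°
|L| = 10 · 2.5812e+05 / 1.5883e+08 ≈ 0.016251
Gain = 20 log₁₀(0.016251) ≈ -35.78 dB
∠L = 178.42° − 233.86° = -55.44°

ω = 4: -31.2 dB, -24.8°; ω = 508: -35.8 dB, -55.4°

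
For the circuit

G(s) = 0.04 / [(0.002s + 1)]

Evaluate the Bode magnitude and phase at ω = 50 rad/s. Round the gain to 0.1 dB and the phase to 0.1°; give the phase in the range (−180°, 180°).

-28.0 dB, -5.7°

At ω = 50 rad/s:
pole (1 + j50·0.002) = 1 + j0.1 → |·| ≈ 1.005, ∠ ≈ 5.71°
|G| = 0.04 · 1 / (1.005) ≈ 0.039801
Gain = 20 log₁₀(0.039801) ≈ -28.00 dB
∠G = (0°) − (5.71°) = -5.71°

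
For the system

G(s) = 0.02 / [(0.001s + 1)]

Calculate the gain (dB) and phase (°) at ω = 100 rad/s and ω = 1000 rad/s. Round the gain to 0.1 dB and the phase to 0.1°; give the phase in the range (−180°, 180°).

ω = 100: -34.0 dB, -5.7°; ω = 1000: -37.0 dB, -45.0°

At ω = 100 rad/s:
pole (1 + j100·0.001) = 1 + j0.1 → |·| ≈ 1.005, ∠ ≈ 5.71°
|G| = 0.02 · 1 / (1.005) ≈ 0.0199
Gain = 20 log₁₀(0.0199) ≈ -34.02 dB
∠G = (0°) − (5.71°) = -5.71°

At ω = 1000 rad/s:
pole (1 + j1000·0.001) = 1 + j1 → |·| ≈ 1.4142, ∠ ≈ 45.00°
|G| = 0.02 · 1 / (1.4142) ≈ 0.014142
Gain = 20 log₁₀(0.014142) ≈ -36.99 dB
∠G = (0°) − (45.00°) = -45.00°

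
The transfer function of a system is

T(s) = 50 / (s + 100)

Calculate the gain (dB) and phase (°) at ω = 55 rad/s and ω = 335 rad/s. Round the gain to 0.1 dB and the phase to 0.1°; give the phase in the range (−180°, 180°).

ω = 55: -7.2 dB, -28.8°; ω = 335: -16.9 dB, -73.4°

At s = jω = j55:
pole (s+100): 100 + j55 → |·| = √(100²+55²) = √13025 ≈ 114.13, ∠ = arctan(55/100) ≈ 28.81°
|T| = 50 / 114.13 ≈ 0.4381
Gain = 20 log₁₀(0.4381) ≈ -7.17 dB
∠T = 0.00° − 28.81° = -28.81°

At s = jω = j335:
pole (s+100): 100 + j335 → |·| = √(100²+335²) = √122225 ≈ 349.61, ∠ = arctan(335/100) ≈ 73.38°
|T| = 50 / 349.61 ≈ 0.14302
Gain = 20 log₁₀(0.14302) ≈ -16.89 dB
∠T = 0.00° − 73.38° = -73.38°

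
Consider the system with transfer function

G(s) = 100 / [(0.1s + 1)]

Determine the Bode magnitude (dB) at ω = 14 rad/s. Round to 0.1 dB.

At ω = 14 rad/s:
pole (1 + j14·0.1) = 1 + j1.4 → |·| ≈ 1.7205, ∠ ≈ 54.46°
|G| = 100 · 1 / (1.7205) ≈ 58.123
Gain = 20 log₁₀(58.123) ≈ 35.29 dB

35.3 dB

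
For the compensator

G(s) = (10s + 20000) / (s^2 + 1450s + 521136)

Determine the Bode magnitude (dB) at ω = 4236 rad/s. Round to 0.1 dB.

-51.9 dB

Substitute s = j4236:
Numerator: 10(j4236) + 20000 = 20000 + j42360
Denominator: (j4236)^2 + 1450(j4236) + 521136 = -17422560 + j6142200
|N| = √(20000² + 42360²) ≈ 46844, ∠N ≈ 64.73°
|D| = √(17422560² + 6142200²) ≈ 1.8474e+07, ∠D ≈ 160.58°
|G| = 46844 / 1.8474e+07 ≈ 0.0025357
Gain = 20 log₁₀(0.0025357) ≈ -51.92 dB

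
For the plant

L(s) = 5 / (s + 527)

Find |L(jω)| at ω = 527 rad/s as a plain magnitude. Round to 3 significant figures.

0.00671

Substitute s = j527:
Numerator: 5 = 5 + j0
Denominator: (j527) + 527 = 527 + j527
|N| = √(5² + 0²) ≈ 5, ∠N ≈ 0.00°
|D| = √(527² + 527²) ≈ 745.29, ∠D ≈ 45.00°
|L| = 5 / 745.29 ≈ 0.0067088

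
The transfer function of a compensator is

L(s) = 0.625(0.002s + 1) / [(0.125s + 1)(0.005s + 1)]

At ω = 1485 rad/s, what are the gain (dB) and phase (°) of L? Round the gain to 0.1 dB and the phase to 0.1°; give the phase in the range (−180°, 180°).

-57.0 dB, -100.6°

At ω = 1485 rad/s:
zero (1 + j1485·0.002) = 1 + j2.97 → |·| ≈ 3.1338, ∠ ≈ 71.39°
pole (1 + j1485·0.125) = 1 + j185.625 → |·| ≈ 185.63, ∠ ≈ 89.69°
pole (1 + j1485·0.005) = 1 + j7.425 → |·| ≈ 7.492, ∠ ≈ 82.33°
|L| = 0.625 · 3.1338 / (185.63 · 7.492) ≈ 0.0014083
Gain = 20 log₁₀(0.0014083) ≈ -57.03 dB
∠L = (71.39°) − (89.69° + 82.33°) = -100.63°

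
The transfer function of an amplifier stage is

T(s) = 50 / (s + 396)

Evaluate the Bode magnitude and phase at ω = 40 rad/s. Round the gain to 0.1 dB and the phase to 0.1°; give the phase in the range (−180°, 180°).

-18.0 dB, -5.8°

Substitute s = j40:
Numerator: 50 = 50 + j0
Denominator: (j40) + 396 = 396 + j40
|N| = √(50² + 0²) ≈ 50, ∠N ≈ 0.00°
|D| = √(396² + 40²) ≈ 398.02, ∠D ≈ 5.77°
|T| = 50 / 398.02 ≈ 0.12562
Gain = 20 log₁₀(0.12562) ≈ -18.02 dB
∠T = 0.00° − 5.77° = -5.77°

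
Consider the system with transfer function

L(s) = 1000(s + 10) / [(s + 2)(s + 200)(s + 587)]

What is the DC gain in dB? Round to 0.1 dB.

-27.4 dB

L(0) = 1000·10 / (2·200·587) ≈ 0.042589
20 log₁₀(0.042589) ≈ -27.41 dB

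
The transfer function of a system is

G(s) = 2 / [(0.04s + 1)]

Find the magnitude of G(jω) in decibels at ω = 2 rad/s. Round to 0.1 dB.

At ω = 2 rad/s:
pole (1 + j2·0.04) = 1 + j0.08 → |·| ≈ 1.0032, ∠ ≈ 4.57°
|G| = 2 · 1 / (1.0032) ≈ 1.9936
Gain = 20 log₁₀(1.9936) ≈ 5.99 dB

6.0 dB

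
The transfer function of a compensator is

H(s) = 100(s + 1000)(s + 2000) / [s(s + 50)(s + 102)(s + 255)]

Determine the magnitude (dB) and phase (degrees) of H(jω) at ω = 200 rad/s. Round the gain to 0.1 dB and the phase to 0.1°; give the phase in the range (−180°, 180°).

At s = jω = j200:
zero (s+1000): 1000 + j200 → |·| = √(1000²+200²) = √1040000 ≈ 1019.8, ∠ = arctan(200/1000) ≈ 11.31°
zero (s+2000): 2000 + j200 → |·| = √(2000²+200²) = √4040000 ≈ 2010, ∠ = arctan(200/2000) ≈ 5.71°
pole (s+50): 50 + j200 → |·| = √(50²+200²) = √42500 ≈ 206.16, ∠ = arctan(200/50) ≈ 75.96°
pole (s+102): 102 + j200 → |·| = √(102²+200²) = √50404 ≈ 224.51, ∠ = arctan(200/102) ≈ 62.98°
pole (s+255): 255 + j200 → |·| = √(255²+200²) = √105025 ≈ 324.08, ∠ = arctan(200/255) ≈ 38.11°
pole at origin: |s| = 200, ∠ = 90.00° (in denominator)
|H| = 100 · 2.0498e+06 / 3e+09 ≈ 0.068327
Gain = 20 log₁₀(0.068327) ≈ -23.31 dB
∠H = 17.02° − 267.05° = -250.03° ≡ 109.97° (principal value)

-23.3 dB, 110.0°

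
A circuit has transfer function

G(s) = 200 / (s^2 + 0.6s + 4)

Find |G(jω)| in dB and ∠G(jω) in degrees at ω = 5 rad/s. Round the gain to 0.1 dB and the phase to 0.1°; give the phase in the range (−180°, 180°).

At s = jω = j5:
quadratic: (j5)² + 0.6·j5 + 4 = -21 + j3 → |·| ≈ 21.213, ∠ ≈ 171.87°
|G| = 200 / 21.213 ≈ 9.4282
Gain = 20 log₁₀(9.4282) ≈ 19.49 dB
∠G = 0.00° − 171.87° = -171.87°

19.5 dB, -171.9°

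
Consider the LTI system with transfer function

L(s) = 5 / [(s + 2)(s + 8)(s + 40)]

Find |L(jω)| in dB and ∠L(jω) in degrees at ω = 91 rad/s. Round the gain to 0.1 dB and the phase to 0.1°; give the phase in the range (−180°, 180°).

-104.4 dB, 120.0°

At s = jω = j91:
pole (s+2): 2 + j91 → |·| = √(2²+91²) = √8285 ≈ 91.022, ∠ = arctan(91/2) ≈ 88.74°
pole (s+8): 8 + j91 → |·| = √(8²+91²) = √8345 ≈ 91.351, ∠ = arctan(91/8) ≈ 84.98°
pole (s+40): 40 + j91 → |·| = √(40²+91²) = √9881 ≈ 99.403, ∠ = arctan(91/40) ≈ 66.27°
|L| = 5 / 8.2653e+05 ≈ 6.0494e-06
Gain = 20 log₁₀(6.0494e-06) ≈ -104.37 dB
∠L = 0.00° − 239.99° = -239.99° ≡ 120.01° (principal value)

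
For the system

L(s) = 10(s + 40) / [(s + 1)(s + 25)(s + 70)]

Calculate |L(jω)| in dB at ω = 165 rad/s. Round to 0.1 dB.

-69.3 dB

At s = jω = j165:
zero (s+40): 40 + j165 → |·| = √(40²+165²) = √28825 ≈ 169.78, ∠ = arctan(165/40) ≈ 76.37°
pole (s+1): 1 + j165 → |·| = √(1²+165²) = √27226 ≈ 165, ∠ = arctan(165/1) ≈ 89.65°
pole (s+25): 25 + j165 → |·| = √(25²+165²) = √27850 ≈ 166.88, ∠ = arctan(165/25) ≈ 81.38°
pole (s+70): 70 + j165 → |·| = √(70²+165²) = √32125 ≈ 179.23, ∠ = arctan(165/70) ≈ 67.01°
|L| = 10 · 169.78 / 4.9351e+06 ≈ 0.00034403
Gain = 20 log₁₀(0.00034403) ≈ -69.27 dB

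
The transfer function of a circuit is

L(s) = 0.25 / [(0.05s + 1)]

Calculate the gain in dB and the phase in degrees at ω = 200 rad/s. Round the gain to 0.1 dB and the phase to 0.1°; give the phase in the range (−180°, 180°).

At ω = 200 rad/s:
pole (1 + j200·0.05) = 1 + j10 → |·| ≈ 10.05, ∠ ≈ 84.29°
|L| = 0.25 · 1 / (10.05) ≈ 0.024876
Gain = 20 log₁₀(0.024876) ≈ -32.08 dB
∠L = (0°) − (84.29°) = -84.29°

-32.1 dB, -84.3°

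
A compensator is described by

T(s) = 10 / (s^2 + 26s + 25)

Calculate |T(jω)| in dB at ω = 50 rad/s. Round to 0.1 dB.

Substitute s = j50:
Numerator: 10 = 10 + j0
Denominator: (j50)^2 + 26(j50) + 25 = -2475 + j1300
|N| = √(10² + 0²) ≈ 10, ∠N ≈ 0.00°
|D| = √(2475² + 1300²) ≈ 2795.6, ∠D ≈ 152.29°
|T| = 10 / 2795.6 ≈ 0.003577
Gain = 20 log₁₀(0.003577) ≈ -48.93 dB

-48.9 dB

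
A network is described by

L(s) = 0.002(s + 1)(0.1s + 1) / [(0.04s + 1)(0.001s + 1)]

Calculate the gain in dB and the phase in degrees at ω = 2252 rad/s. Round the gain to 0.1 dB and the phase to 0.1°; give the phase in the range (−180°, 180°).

13.2 dB, 24.3°

At ω = 2252 rad/s:
zero (1 + j2252·1) = 1 + j2252 → |·| ≈ 2252, ∠ ≈ 89.97°
zero (1 + j2252·0.1) = 1 + j225.2 → |·| ≈ 225.2, ∠ ≈ 89.75°
pole (1 + j2252·0.04) = 1 + j90.08 → |·| ≈ 90.086, ∠ ≈ 89.36°
pole (1 + j2252·0.001) = 1 + j2.252 → |·| ≈ 2.464, ∠ ≈ 66.06°
|L| = 0.002 · 2252 · 225.2 / (90.086 · 2.464) ≈ 4.5695
Gain = 20 log₁₀(4.5695) ≈ 13.20 dB
∠L = (89.97° + 89.75°) − (89.36° + 66.06°) = 24.30°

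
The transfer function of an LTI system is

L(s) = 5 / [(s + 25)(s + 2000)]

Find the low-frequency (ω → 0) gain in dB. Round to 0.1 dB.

L(0) = 5 / (25·2000) = 0.0001
20 log₁₀(0.0001) ≈ -80.00 dB

-80.0 dB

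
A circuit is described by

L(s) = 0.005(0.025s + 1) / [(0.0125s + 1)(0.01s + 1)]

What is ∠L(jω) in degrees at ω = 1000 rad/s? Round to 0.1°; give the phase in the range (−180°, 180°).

-82.0°

At ω = 1000 rad/s:
zero (1 + j1000·0.025) = 1 + j25 → |·| ≈ 25.02, ∠ ≈ 87.71°
pole (1 + j1000·0.0125) = 1 + j12.5 → |·| ≈ 12.54, ∠ ≈ 85.43°
pole (1 + j1000·0.01) = 1 + j10 → |·| ≈ 10.05, ∠ ≈ 84.29°
∠L = (87.71°) − (85.43° + 84.29°) = -82.01°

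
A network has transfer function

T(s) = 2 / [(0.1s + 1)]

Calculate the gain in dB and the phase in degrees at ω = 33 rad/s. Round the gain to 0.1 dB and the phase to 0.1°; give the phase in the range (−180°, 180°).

At ω = 33 rad/s:
pole (1 + j33·0.1) = 1 + j3.3 → |·| ≈ 3.4482, ∠ ≈ 73.14°
|T| = 2 · 1 / (3.4482) ≈ 0.58001
Gain = 20 log₁₀(0.58001) ≈ -4.73 dB
∠T = (0°) − (73.14°) = -73.14°

-4.7 dB, -73.1°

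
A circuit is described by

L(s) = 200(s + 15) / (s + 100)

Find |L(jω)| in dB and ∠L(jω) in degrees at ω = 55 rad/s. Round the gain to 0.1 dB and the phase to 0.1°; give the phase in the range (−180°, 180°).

At s = jω = j55:
zero (s+15): 15 + j55 → |·| = √(15²+55²) = √3250 ≈ 57.009, ∠ = arctan(55/15) ≈ 74.74°
pole (s+100): 100 + j55 → |·| = √(100²+55²) = √13025 ≈ 114.13, ∠ = arctan(55/100) ≈ 28.81°
|L| = 200 · 57.009 / 114.13 ≈ 99.902
Gain = 20 log₁₀(99.902) ≈ 39.99 dB
∠L = 74.74° − 28.81° = 45.93°

40.0 dB, 45.9°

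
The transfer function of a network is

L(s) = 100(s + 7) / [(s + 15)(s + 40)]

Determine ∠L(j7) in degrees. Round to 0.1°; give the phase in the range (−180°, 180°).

10.1°

At s = jω = j7:
zero (s+7): 7 + j7 → |·| = √(7²+7²) = √98 ≈ 9.8995, ∠ = arctan(7/7) ≈ 45.00°
pole (s+15): 15 + j7 → |·| = √(15²+7²) = √274 ≈ 16.553, ∠ = arctan(7/15) ≈ 25.02°
pole (s+40): 40 + j7 → |·| = √(40²+7²) = √1649 ≈ 40.608, ∠ = arctan(7/40) ≈ 9.93°
∠L = 45.00° − 34.95° = 10.05°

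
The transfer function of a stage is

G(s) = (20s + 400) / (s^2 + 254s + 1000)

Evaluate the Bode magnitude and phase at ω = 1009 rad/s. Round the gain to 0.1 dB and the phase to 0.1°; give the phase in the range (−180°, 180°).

Substitute s = j1009:
Numerator: 20(j1009) + 400 = 400 + j20180
Denominator: (j1009)^2 + 254(j1009) + 1000 = -1017081 + j256286
|N| = √(400² + 20180²) ≈ 20184, ∠N ≈ 88.86°
|D| = √(1017081² + 256286²) ≈ 1.0489e+06, ∠D ≈ 165.86°
|G| = 20184 / 1.0489e+06 ≈ 0.019243
Gain = 20 log₁₀(0.019243) ≈ -34.31 dB
∠G = 88.86° − 165.86° = -77.00°

-34.3 dB, -77.0°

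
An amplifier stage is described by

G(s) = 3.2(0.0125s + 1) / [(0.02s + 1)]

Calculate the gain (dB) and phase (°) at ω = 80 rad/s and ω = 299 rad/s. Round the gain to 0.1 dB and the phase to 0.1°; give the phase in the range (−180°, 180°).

ω = 80: 7.6 dB, -13.0°; ω = 299: 6.2 dB, -5.5°

At ω = 80 rad/s:
zero (1 + j80·0.0125) = 1 + j1 → |·| ≈ 1.4142, ∠ ≈ 45.00°
pole (1 + j80·0.02) = 1 + j1.6 → |·| ≈ 1.8868, ∠ ≈ 57.99°
|G| = 3.2 · 1.4142 / (1.8868) ≈ 2.3985
Gain = 20 log₁₀(2.3985) ≈ 7.60 dB
∠G = (45.00°) − (57.99°) = -12.99°

At ω = 299 rad/s:
zero (1 + j299·0.0125) = 1 + j3.7375 → |·| ≈ 3.869, ∠ ≈ 75.02°
pole (1 + j299·0.02) = 1 + j5.98 → |·| ≈ 6.063, ∠ ≈ 80.51°
|G| = 3.2 · 3.869 / (6.063) ≈ 2.042
Gain = 20 log₁₀(2.042) ≈ 6.20 dB
∠G = (75.02°) − (80.51°) = -5.49°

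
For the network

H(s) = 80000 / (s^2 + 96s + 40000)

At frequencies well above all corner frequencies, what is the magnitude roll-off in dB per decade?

Each pole contributes −20 dB/decade at high frequency; each zero contributes +20 dB/decade.
Net: 0 zero(s) − 2 pole(s) → -40 dB/decade.

-40 dB/decade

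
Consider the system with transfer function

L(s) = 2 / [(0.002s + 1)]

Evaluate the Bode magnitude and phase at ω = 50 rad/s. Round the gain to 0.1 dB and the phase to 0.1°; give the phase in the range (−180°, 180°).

At ω = 50 rad/s:
pole (1 + j50·0.002) = 1 + j0.1 → |·| ≈ 1.005, ∠ ≈ 5.71°
|L| = 2 · 1 / (1.005) ≈ 1.99
Gain = 20 log₁₀(1.99) ≈ 5.98 dB
∠L = (0°) − (5.71°) = -5.71°

6.0 dB, -5.7°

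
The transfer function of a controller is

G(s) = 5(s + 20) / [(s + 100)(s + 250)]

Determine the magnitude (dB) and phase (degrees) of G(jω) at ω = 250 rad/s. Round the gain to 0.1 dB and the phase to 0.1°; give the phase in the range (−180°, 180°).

-37.6 dB, -27.8°

At s = jω = j250:
zero (s+20): 20 + j250 → |·| = √(20²+250²) = √62900 ≈ 250.8, ∠ = arctan(250/20) ≈ 85.43°
pole (s+100): 100 + j250 → |·| = √(100²+250²) = √72500 ≈ 269.26, ∠ = arctan(250/100) ≈ 68.20°
pole (s+250): 250 + j250 → |·| = √(250²+250²) = √125000 ≈ 353.55, ∠ = arctan(250/250) ≈ 45.00°
|G| = 5 · 250.8 / 95197 ≈ 0.013173
Gain = 20 log₁₀(0.013173) ≈ -37.61 dB
∠G = 85.43° − 113.20° = -27.77°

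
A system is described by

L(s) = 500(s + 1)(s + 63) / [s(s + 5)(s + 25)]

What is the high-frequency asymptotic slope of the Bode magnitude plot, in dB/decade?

Each pole contributes −20 dB/decade at high frequency; each zero contributes +20 dB/decade.
Net: 2 zero(s) − 3 pole(s) → -20 dB/decade.

-20 dB/decade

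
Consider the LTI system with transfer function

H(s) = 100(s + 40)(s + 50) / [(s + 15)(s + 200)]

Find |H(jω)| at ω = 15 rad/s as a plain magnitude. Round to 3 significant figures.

At s = jω = j15:
zero (s+40): 40 + j15 → |·| = √(40²+15²) = √1825 ≈ 42.72, ∠ = arctan(15/40) ≈ 20.56°
zero (s+50): 50 + j15 → |·| = √(50²+15²) = √2725 ≈ 52.202, ∠ = arctan(15/50) ≈ 16.70°
pole (s+15): 15 + j15 → |·| = √(15²+15²) = √450 ≈ 21.213, ∠ = arctan(15/15) ≈ 45.00°
pole (s+200): 200 + j15 → |·| = √(200²+15²) = √40225 ≈ 200.56, ∠ = arctan(15/200) ≈ 4.29°
|H| = 100 · 2230.1 / 4254.5 ≈ 52.417

52.4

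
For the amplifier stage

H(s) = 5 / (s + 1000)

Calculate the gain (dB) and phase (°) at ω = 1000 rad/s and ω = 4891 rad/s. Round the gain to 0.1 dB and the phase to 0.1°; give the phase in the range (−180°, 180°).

ω = 1000: -49.0 dB, -45.0°; ω = 4891: -60.0 dB, -78.4°

At s = jω = j1000:
pole (s+1000): 1000 + j1000 → |·| = √(1000²+1000²) = √2000000 ≈ 1414.2, ∠ = arctan(1000/1000) ≈ 45.00°
|H| = 5 / 1414.2 ≈ 0.0035356
Gain = 20 log₁₀(0.0035356) ≈ -49.03 dB
∠H = 0.00° − 45.00° = -45.00°

At s = jω = j4891:
pole (s+1000): 1000 + j4891 → |·| = √(1000²+4891²) = √24921881 ≈ 4992.2, ∠ = arctan(4891/1000) ≈ 78.44°
|H| = 5 / 4992.2 ≈ 0.0010016
Gain = 20 log₁₀(0.0010016) ≈ -59.99 dB
∠H = 0.00° − 78.44° = -78.44°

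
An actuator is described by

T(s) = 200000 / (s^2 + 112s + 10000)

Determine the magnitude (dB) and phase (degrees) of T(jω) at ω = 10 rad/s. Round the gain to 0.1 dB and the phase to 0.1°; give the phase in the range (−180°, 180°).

At s = jω = j10:
quadratic: (j10)² + 112·j10 + 10000 = 9900 + j1120 → |·| ≈ 9963.2, ∠ ≈ 6.45°
|T| = 200000 / 9963.2 ≈ 20.074
Gain = 20 log₁₀(20.074) ≈ 26.05 dB
∠T = 0.00° − 6.45° = -6.45°

26.1 dB, -6.5°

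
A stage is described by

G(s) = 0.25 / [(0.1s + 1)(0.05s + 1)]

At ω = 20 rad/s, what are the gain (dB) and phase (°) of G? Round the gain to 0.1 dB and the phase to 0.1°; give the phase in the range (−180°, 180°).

At ω = 20 rad/s:
pole (1 + j20·0.1) = 1 + j2 → |·| ≈ 2.2361, ∠ ≈ 63.43°
pole (1 + j20·0.05) = 1 + j1 → |·| ≈ 1.4142, ∠ ≈ 45.00°
|G| = 0.25 · 1 / (2.2361 · 1.4142) ≈ 0.079057
Gain = 20 log₁₀(0.079057) ≈ -22.04 dB
∠G = (0°) − (63.43° + 45.00°) = -108.43°

-22.0 dB, -108.4°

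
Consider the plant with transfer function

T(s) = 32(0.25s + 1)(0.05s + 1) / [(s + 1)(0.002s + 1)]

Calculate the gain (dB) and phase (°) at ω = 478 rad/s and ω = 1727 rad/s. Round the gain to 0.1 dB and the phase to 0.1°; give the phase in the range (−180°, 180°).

ω = 478: 42.8 dB, 43.5°; ω = 1727: 45.7 dB, 15.4°

At ω = 478 rad/s:
zero (1 + j478·0.25) = 1 + j119.5 → |·| ≈ 119.5, ∠ ≈ 89.52°
zero (1 + j478·0.05) = 1 + j23.9 → |·| ≈ 23.921, ∠ ≈ 87.60°
pole (1 + j478·1) = 1 + j478 → |·| ≈ 478, ∠ ≈ 89.88°
pole (1 + j478·0.002) = 1 + j0.956 → |·| ≈ 1.3835, ∠ ≈ 43.71°
|T| = 32 · 119.5 · 23.921 / (478 · 1.3835) ≈ 138.32
Gain = 20 log₁₀(138.32) ≈ 42.82 dB
∠T = (89.52° + 87.60°) − (89.88° + 43.71°) = 43.53°

At ω = 1727 rad/s:
zero (1 + j1727·0.25) = 1 + j431.75 → |·| ≈ 431.75, ∠ ≈ 89.87°
zero (1 + j1727·0.05) = 1 + j86.35 → |·| ≈ 86.356, ∠ ≈ 89.34°
pole (1 + j1727·1) = 1 + j1727 → |·| ≈ 1727, ∠ ≈ 89.97°
pole (1 + j1727·0.002) = 1 + j3.454 → |·| ≈ 3.5958, ∠ ≈ 73.85°
|T| = 32 · 431.75 · 86.356 / (1727 · 3.5958) ≈ 192.13
Gain = 20 log₁₀(192.13) ≈ 45.67 dB
∠T = (89.87° + 89.34°) − (89.97° + 73.85°) = 15.39°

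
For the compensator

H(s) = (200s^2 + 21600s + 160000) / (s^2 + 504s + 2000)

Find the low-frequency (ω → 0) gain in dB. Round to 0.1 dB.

H(0) = 160000 / 2000 = 80
20 log₁₀(80) ≈ 38.06 dB

38.1 dB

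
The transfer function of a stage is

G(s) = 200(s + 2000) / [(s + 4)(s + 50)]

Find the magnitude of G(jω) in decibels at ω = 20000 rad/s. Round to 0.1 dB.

-40.0 dB

At s = jω = j20000:
zero (s+2000): 2000 + j20000 → |·| = √(2000²+20000²) = √404000000 ≈ 20100, ∠ = arctan(20000/2000) ≈ 84.29°
pole (s+4): 4 + j20000 → |·| = √(4²+20000²) = √400000016 ≈ 20000, ∠ = arctan(20000/4) ≈ 89.99°
pole (s+50): 50 + j20000 → |·| = √(50²+20000²) = √400002500 ≈ 20000, ∠ = arctan(20000/50) ≈ 89.86°
|G| = 200 · 20100 / 4e+08 ≈ 0.01005
Gain = 20 log₁₀(0.01005) ≈ -39.96 dB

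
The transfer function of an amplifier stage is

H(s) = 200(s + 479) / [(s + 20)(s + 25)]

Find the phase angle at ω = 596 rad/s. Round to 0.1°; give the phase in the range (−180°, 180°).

-124.5°

At s = jω = j596:
zero (s+479): 479 + j596 → |·| = √(479²+596²) = √584657 ≈ 764.63, ∠ = arctan(596/479) ≈ 51.21°
pole (s+20): 20 + j596 → |·| = √(20²+596²) = √355616 ≈ 596.34, ∠ = arctan(596/20) ≈ 88.08°
pole (s+25): 25 + j596 → |·| = √(25²+596²) = √355841 ≈ 596.52, ∠ = arctan(596/25) ≈ 87.60°
∠H = 51.21° − 175.68° = -124.47°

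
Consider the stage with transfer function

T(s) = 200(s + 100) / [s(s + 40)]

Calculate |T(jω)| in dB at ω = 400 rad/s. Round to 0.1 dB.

-5.8 dB

At s = jω = j400:
zero (s+100): 100 + j400 → |·| = √(100²+400²) = √170000 ≈ 412.31, ∠ = arctan(400/100) ≈ 75.96°
pole (s+40): 40 + j400 → |·| = √(40²+400²) = √161600 ≈ 402, ∠ = arctan(400/40) ≈ 84.29°
pole at origin: |s| = 400, ∠ = 90.00° (in denominator)
|T| = 200 · 412.31 / 1.608e+05 ≈ 0.51282
Gain = 20 log₁₀(0.51282) ≈ -5.80 dB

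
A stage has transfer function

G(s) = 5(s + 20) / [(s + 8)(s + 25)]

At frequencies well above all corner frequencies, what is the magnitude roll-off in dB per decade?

Each pole contributes −20 dB/decade at high frequency; each zero contributes +20 dB/decade.
Net: 1 zero(s) − 2 pole(s) → -20 dB/decade.

-20 dB/decade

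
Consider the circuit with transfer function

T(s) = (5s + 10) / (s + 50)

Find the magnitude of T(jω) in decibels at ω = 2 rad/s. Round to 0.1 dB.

-11.0 dB

Substitute s = j2:
Numerator: 5(j2) + 10 = 10 + j10
Denominator: (j2) + 50 = 50 + j2
|N| = √(10² + 10²) ≈ 14.142, ∠N ≈ 45.00°
|D| = √(50² + 2²) ≈ 50.04, ∠D ≈ 2.29°
|T| = 14.142 / 50.04 ≈ 0.28261
Gain = 20 log₁₀(0.28261) ≈ -10.98 dB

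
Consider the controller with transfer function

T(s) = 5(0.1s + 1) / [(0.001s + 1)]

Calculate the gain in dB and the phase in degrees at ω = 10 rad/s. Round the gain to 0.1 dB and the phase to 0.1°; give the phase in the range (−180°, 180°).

At ω = 10 rad/s:
zero (1 + j10·0.1) = 1 + j1 → |·| ≈ 1.4142, ∠ ≈ 45.00°
pole (1 + j10·0.001) = 1 + j0.01 → |·| ≈ 1, ∠ ≈ 0.57°
|T| = 5 · 1.4142 / (1) ≈ 7.071
Gain = 20 log₁₀(7.071) ≈ 16.99 dB
∠T = (45.00°) − (0.57°) = 44.43°

17.0 dB, 44.4°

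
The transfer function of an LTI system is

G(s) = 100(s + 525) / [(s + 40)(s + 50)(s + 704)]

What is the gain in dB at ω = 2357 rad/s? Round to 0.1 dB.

-95.1 dB

At s = jω = j2357:
zero (s+525): 525 + j2357 → |·| = √(525²+2357²) = √5831074 ≈ 2414.8, ∠ = arctan(2357/525) ≈ 77.44°
pole (s+40): 40 + j2357 → |·| = √(40²+2357²) = √5557049 ≈ 2357.3, ∠ = arctan(2357/40) ≈ 89.03°
pole (s+50): 50 + j2357 → |·| = √(50²+2357²) = √5557949 ≈ 2357.5, ∠ = arctan(2357/50) ≈ 88.78°
pole (s+704): 704 + j2357 → |·| = √(704²+2357²) = √6051065 ≈ 2459.9, ∠ = arctan(2357/704) ≈ 73.37°
|G| = 100 · 2414.8 / 1.367e+10 ≈ 1.7665e-05
Gain = 20 log₁₀(1.7665e-05) ≈ -95.06 dB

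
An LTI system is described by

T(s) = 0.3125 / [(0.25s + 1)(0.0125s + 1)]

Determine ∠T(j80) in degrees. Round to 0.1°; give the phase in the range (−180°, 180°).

-132.1°

At ω = 80 rad/s:
pole (1 + j80·0.25) = 1 + j20 → |·| ≈ 20.025, ∠ ≈ 87.14°
pole (1 + j80·0.0125) = 1 + j1 → |·| ≈ 1.4142, ∠ ≈ 45.00°
∠T = (0°) − (87.14° + 45.00°) = -132.14°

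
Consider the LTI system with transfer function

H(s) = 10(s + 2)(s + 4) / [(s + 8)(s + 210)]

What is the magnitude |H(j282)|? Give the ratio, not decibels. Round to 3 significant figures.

8.02

At s = jω = j282:
zero (s+2): 2 + j282 → |·| = √(2²+282²) = √79528 ≈ 282.01, ∠ = arctan(282/2) ≈ 89.59°
zero (s+4): 4 + j282 → |·| = √(4²+282²) = √79540 ≈ 282.03, ∠ = arctan(282/4) ≈ 89.19°
pole (s+8): 8 + j282 → |·| = √(8²+282²) = √79588 ≈ 282.11, ∠ = arctan(282/8) ≈ 88.38°
pole (s+210): 210 + j282 → |·| = √(210²+282²) = √123624 ≈ 351.6, ∠ = arctan(282/210) ≈ 53.33°
|H| = 10 · 79535 / 99190 ≈ 8.0184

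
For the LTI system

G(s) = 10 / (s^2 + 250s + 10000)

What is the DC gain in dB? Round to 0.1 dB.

-60.0 dB

G(0) = 10 / 10000 = 0.001
20 log₁₀(0.001) ≈ -60.00 dB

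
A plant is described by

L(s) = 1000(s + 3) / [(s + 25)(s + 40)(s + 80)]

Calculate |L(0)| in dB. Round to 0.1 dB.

L(0) = 1000·3 / (25·40·80) = 0.0375
20 log₁₀(0.0375) ≈ -28.52 dB

-28.5 dB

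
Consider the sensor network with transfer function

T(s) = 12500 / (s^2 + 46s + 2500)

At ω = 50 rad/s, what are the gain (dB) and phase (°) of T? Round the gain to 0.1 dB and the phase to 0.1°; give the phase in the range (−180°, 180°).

14.7 dB, -90.0°

At s = jω = j50:
quadratic: (j50)² + 46·j50 + 2500 = 0 + j2300 → |·| ≈ 2300, ∠ ≈ 90.00°
|T| = 12500 / 2300 ≈ 5.4348
Gain = 20 log₁₀(5.4348) ≈ 14.70 dB
∠T = 0.00° − 90.00° = -90.00°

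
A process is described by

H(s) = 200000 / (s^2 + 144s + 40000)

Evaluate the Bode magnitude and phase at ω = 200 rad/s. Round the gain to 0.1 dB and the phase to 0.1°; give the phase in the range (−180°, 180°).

16.8 dB, -90.0°

At s = jω = j200:
quadratic: (j200)² + 144·j200 + 40000 = 0 + j28800 → |·| ≈ 28800, ∠ ≈ 90.00°
|H| = 200000 / 28800 ≈ 6.9444
Gain = 20 log₁₀(6.9444) ≈ 16.83 dB
∠H = 0.00° − 90.00° = -90.00°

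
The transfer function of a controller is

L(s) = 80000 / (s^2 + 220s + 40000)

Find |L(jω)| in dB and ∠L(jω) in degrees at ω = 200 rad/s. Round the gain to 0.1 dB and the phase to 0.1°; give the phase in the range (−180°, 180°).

5.2 dB, -90.0°

At s = jω = j200:
quadratic: (j200)² + 220·j200 + 40000 = 0 + j44000 → |·| ≈ 44000, ∠ ≈ 90.00°
|L| = 80000 / 44000 ≈ 1.8182
Gain = 20 log₁₀(1.8182) ≈ 5.19 dB
∠L = 0.00° − 90.00° = -90.00°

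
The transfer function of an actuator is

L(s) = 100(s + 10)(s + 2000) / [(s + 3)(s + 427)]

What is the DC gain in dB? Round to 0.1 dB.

63.9 dB

L(0) = 100·10·2000 / (3·427) ≈ 1561.3
20 log₁₀(1561.3) ≈ 63.87 dB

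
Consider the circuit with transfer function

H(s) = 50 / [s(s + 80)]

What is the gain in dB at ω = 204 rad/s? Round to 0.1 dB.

-59.0 dB

At s = jω = j204:
pole (s+80): 80 + j204 → |·| = √(80²+204²) = √48016 ≈ 219.13, ∠ = arctan(204/80) ≈ 68.59°
pole at origin: |s| = 204, ∠ = 90.00° (in denominator)
|H| = 50 / 44703 ≈ 0.0011185
Gain = 20 log₁₀(0.0011185) ≈ -59.03 dB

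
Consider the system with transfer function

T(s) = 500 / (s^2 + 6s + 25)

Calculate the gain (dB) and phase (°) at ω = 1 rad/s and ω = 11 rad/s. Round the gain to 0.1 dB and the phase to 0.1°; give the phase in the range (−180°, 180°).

ω = 1: 26.1 dB, -14.0°; ω = 11: 12.7 dB, -145.5°

At s = jω = j1:
quadratic: (j1)² + 6·j1 + 25 = 24 + j6 → |·| ≈ 24.739, ∠ ≈ 14.04°
|T| = 500 / 24.739 ≈ 20.211
Gain = 20 log₁₀(20.211) ≈ 26.11 dB
∠T = 0.00° − 14.04° = -14.04°

At s = jω = j11:
quadratic: (j11)² + 6·j11 + 25 = -96 + j66 → |·| ≈ 116.5, ∠ ≈ 145.49°
|T| = 500 / 116.5 ≈ 4.2918
Gain = 20 log₁₀(4.2918) ≈ 12.65 dB
∠T = 0.00° − 145.49° = -145.49°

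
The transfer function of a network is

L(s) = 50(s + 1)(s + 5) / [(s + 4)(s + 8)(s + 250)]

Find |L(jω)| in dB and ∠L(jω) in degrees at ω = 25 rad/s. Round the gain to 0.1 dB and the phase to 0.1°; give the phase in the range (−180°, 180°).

At s = jω = j25:
zero (s+1): 1 + j25 → |·| = √(1²+25²) = √626 ≈ 25.02, ∠ = arctan(25/1) ≈ 87.71°
zero (s+5): 5 + j25 → |·| = √(5²+25²) = √650 ≈ 25.495, ∠ = arctan(25/5) ≈ 78.69°
pole (s+4): 4 + j25 → |·| = √(4²+25²) = √641 ≈ 25.318, ∠ = arctan(25/4) ≈ 80.91°
pole (s+8): 8 + j25 → |·| = √(8²+25²) = √689 ≈ 26.249, ∠ = arctan(25/8) ≈ 72.26°
pole (s+250): 250 + j25 → |·| = √(250²+25²) = √63125 ≈ 251.25, ∠ = arctan(25/250) ≈ 5.71°
|L| = 50 · 637.88 / 1.6697e+05 ≈ 0.19102
Gain = 20 log₁₀(0.19102) ≈ -14.38 dB
∠L = 166.40° − 158.88° = 7.52°

-14.4 dB, 7.5°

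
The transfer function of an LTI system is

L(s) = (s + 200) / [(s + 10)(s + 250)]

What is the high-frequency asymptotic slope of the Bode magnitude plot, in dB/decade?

Each pole contributes −20 dB/decade at high frequency; each zero contributes +20 dB/decade.
Net: 1 zero(s) − 2 pole(s) → -20 dB/decade.

-20 dB/decade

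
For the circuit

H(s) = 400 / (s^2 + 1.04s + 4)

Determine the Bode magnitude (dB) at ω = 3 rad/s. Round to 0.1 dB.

36.6 dB

At s = jω = j3:
quadratic: (j3)² + 1.04·j3 + 4 = -5 + j3.12 → |·| ≈ 5.8936, ∠ ≈ 148.04°
|H| = 400 / 5.8936 ≈ 67.87
Gain = 20 log₁₀(67.87) ≈ 36.63 dB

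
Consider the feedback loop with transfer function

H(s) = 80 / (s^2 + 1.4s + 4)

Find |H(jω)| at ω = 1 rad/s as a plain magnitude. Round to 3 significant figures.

24.2

At s = jω = j1:
quadratic: (j1)² + 1.4·j1 + 4 = 3 + j1.4 → |·| ≈ 3.3106, ∠ ≈ 25.02°
|H| = 80 / 3.3106 ≈ 24.165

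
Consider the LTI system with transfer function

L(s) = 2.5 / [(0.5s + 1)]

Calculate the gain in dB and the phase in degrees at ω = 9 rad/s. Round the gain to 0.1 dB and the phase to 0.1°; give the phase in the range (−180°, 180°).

At ω = 9 rad/s:
pole (1 + j9·0.5) = 1 + j4.5 → |·| ≈ 4.6098, ∠ ≈ 77.47°
|L| = 2.5 · 1 / (4.6098) ≈ 0.54232
Gain = 20 log₁₀(0.54232) ≈ -5.31 dB
∠L = (0°) − (77.47°) = -77.47°

-5.3 dB, -77.5°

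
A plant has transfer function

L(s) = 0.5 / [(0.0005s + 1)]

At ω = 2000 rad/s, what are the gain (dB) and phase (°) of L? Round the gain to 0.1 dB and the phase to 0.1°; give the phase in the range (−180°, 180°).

At ω = 2000 rad/s:
pole (1 + j2000·0.0005) = 1 + j1 → |·| ≈ 1.4142, ∠ ≈ 45.00°
|L| = 0.5 · 1 / (1.4142) ≈ 0.35356
Gain = 20 log₁₀(0.35356) ≈ -9.03 dB
∠L = (0°) − (45.00°) = -45.00°

-9.0 dB, -45.0°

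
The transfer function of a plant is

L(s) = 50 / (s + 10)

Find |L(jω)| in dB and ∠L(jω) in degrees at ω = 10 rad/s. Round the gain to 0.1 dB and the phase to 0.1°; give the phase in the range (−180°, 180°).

At s = jω = j10:
pole (s+10): 10 + j10 → |·| = √(10²+10²) = √200 ≈ 14.142, ∠ = arctan(10/10) ≈ 45.00°
|L| = 50 / 14.142 ≈ 3.5356
Gain = 20 log₁₀(3.5356) ≈ 10.97 dB
∠L = 0.00° − 45.00° = -45.00°

11.0 dB, -45.0°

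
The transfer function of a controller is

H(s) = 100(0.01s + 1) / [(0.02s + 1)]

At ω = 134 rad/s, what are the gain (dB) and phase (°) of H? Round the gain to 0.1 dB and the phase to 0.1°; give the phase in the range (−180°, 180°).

35.3 dB, -16.3°

At ω = 134 rad/s:
zero (1 + j134·0.01) = 1 + j1.34 → |·| ≈ 1.672, ∠ ≈ 53.27°
pole (1 + j134·0.02) = 1 + j2.68 → |·| ≈ 2.8605, ∠ ≈ 69.54°
|H| = 100 · 1.672 / (2.8605) ≈ 58.451
Gain = 20 log₁₀(58.451) ≈ 35.34 dB
∠H = (53.27°) − (69.54°) = -16.27°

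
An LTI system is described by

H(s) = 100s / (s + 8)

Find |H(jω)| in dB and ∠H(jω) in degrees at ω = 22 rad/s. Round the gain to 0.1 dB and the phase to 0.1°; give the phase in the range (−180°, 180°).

At s = jω = j22:
zero at origin: s = j22 → |·| = 22, ∠ = 90.00°
pole (s+8): 8 + j22 → |·| = √(8²+22²) = √548 ≈ 23.409, ∠ = arctan(22/8) ≈ 70.02°
|H| = 100 · 22 / 23.409 ≈ 93.981
Gain = 20 log₁₀(93.981) ≈ 39.46 dB
∠H = 90.00° − 70.02° = 19.98°

39.5 dB, 20.0°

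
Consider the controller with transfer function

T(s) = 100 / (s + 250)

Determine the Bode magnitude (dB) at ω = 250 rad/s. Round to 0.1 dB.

At s = jω = j250:
pole (s+250): 250 + j250 → |·| = √(250²+250²) = √125000 ≈ 353.55, ∠ = arctan(250/250) ≈ 45.00°
|T| = 100 / 353.55 ≈ 0.28285
Gain = 20 log₁₀(0.28285) ≈ -10.97 dB

-11.0 dB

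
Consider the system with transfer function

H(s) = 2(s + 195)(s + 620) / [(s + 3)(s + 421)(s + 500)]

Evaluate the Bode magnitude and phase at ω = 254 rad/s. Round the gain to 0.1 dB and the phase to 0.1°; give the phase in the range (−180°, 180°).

-44.3 dB, -72.6°

At s = jω = j254:
zero (s+195): 195 + j254 → |·| = √(195²+254²) = √102541 ≈ 320.22, ∠ = arctan(254/195) ≈ 52.49°
zero (s+620): 620 + j254 → |·| = √(620²+254²) = √448916 ≈ 670.01, ∠ = arctan(254/620) ≈ 22.28°
pole (s+3): 3 + j254 → |·| = √(3²+254²) = √64525 ≈ 254.02, ∠ = arctan(254/3) ≈ 89.32°
pole (s+421): 421 + j254 → |·| = √(421²+254²) = √241757 ≈ 491.69, ∠ = arctan(254/421) ≈ 31.10°
pole (s+500): 500 + j254 → |·| = √(500²+254²) = √314516 ≈ 560.82, ∠ = arctan(254/500) ≈ 26.93°
|H| = 2 · 2.1455e+05 / 7.0046e+07 ≈ 0.006126
Gain = 20 log₁₀(0.006126) ≈ -44.26 dB
∠H = 74.77° − 147.35° = -72.58°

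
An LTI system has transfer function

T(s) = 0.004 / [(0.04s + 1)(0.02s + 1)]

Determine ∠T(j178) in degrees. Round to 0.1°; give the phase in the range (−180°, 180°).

-156.3°

At ω = 178 rad/s:
pole (1 + j178·0.04) = 1 + j7.12 → |·| ≈ 7.1899, ∠ ≈ 82.01°
pole (1 + j178·0.02) = 1 + j3.56 → |·| ≈ 3.6978, ∠ ≈ 74.31°
∠T = (0°) − (82.01° + 74.31°) = -156.32°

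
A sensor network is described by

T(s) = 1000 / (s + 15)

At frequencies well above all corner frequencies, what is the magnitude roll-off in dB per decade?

-20 dB/decade

Each pole contributes −20 dB/decade at high frequency; each zero contributes +20 dB/decade.
Net: 0 zero(s) − 1 pole(s) → -20 dB/decade.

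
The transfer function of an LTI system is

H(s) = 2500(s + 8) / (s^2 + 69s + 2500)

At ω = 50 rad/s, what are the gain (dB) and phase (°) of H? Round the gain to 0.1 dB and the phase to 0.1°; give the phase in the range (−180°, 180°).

At s = jω = j50:
zero (s+8): 8 + j50 → |·| = √(8²+50²) = √2564 ≈ 50.636, ∠ = arctan(50/8) ≈ 80.91°
quadratic: (j50)² + 69·j50 + 2500 = 0 + j3450 → |·| ≈ 3450, ∠ ≈ 90.00°
|H| = 2500 · 50.636 / 3450 ≈ 36.693
Gain = 20 log₁₀(36.693) ≈ 31.29 dB
∠H = 80.91° − 90.00° = -9.09°

31.3 dB, -9.1°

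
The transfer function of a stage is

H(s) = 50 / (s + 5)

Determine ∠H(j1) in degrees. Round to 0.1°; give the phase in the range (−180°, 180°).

-11.3°

At s = jω = j1:
pole (s+5): 5 + j1 → |·| = √(5²+1²) = √26 ≈ 5.099, ∠ = arctan(1/5) ≈ 11.31°
∠H = 0.00° − 11.31° = -11.31°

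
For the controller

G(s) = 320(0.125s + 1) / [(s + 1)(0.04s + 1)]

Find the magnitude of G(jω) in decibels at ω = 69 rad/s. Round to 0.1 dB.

22.7 dB

At ω = 69 rad/s:
zero (1 + j69·0.125) = 1 + j8.625 → |·| ≈ 8.6828, ∠ ≈ 83.39°
pole (1 + j69·1) = 1 + j69 → |·| ≈ 69.007, ∠ ≈ 89.17°
pole (1 + j69·0.04) = 1 + j2.76 → |·| ≈ 2.9356, ∠ ≈ 70.08°
|G| = 320 · 8.6828 / (69.007 · 2.9356) ≈ 13.716
Gain = 20 log₁₀(13.716) ≈ 22.74 dB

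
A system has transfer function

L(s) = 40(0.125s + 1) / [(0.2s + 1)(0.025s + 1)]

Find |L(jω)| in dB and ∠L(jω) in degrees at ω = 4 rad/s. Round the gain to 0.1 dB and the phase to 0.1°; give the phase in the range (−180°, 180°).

30.8 dB, -17.8°

At ω = 4 rad/s:
zero (1 + j4·0.125) = 1 + j0.5 → |·| ≈ 1.118, ∠ ≈ 26.57°
pole (1 + j4·0.2) = 1 + j0.8 → |·| ≈ 1.2806, ∠ ≈ 38.66°
pole (1 + j4·0.025) = 1 + j0.1 → |·| ≈ 1.005, ∠ ≈ 5.71°
|L| = 40 · 1.118 / (1.2806 · 1.005) ≈ 34.747
Gain = 20 log₁₀(34.747) ≈ 30.82 dB
∠L = (26.57°) − (38.66° + 5.71°) = -17.80°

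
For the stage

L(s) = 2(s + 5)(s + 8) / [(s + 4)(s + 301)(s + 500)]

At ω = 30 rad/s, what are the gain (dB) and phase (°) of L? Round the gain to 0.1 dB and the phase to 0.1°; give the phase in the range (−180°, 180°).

-67.7 dB, 64.1°

At s = jω = j30:
zero (s+5): 5 + j30 → |·| = √(5²+30²) = √925 ≈ 30.414, ∠ = arctan(30/5) ≈ 80.54°
zero (s+8): 8 + j30 → |·| = √(8²+30²) = √964 ≈ 31.048, ∠ = arctan(30/8) ≈ 75.07°
pole (s+4): 4 + j30 → |·| = √(4²+30²) = √916 ≈ 30.265, ∠ = arctan(30/4) ≈ 82.41°
pole (s+301): 301 + j30 → |·| = √(301²+30²) = √91501 ≈ 302.49, ∠ = arctan(30/301) ≈ 5.69°
pole (s+500): 500 + j30 → |·| = √(500²+30²) = √250900 ≈ 500.9, ∠ = arctan(30/500) ≈ 3.43°
|L| = 2 · 944.29 / 4.5857e+06 ≈ 0.00041184
Gain = 20 log₁₀(0.00041184) ≈ -67.71 dB
∠L = 155.61° − 91.53° = 64.08°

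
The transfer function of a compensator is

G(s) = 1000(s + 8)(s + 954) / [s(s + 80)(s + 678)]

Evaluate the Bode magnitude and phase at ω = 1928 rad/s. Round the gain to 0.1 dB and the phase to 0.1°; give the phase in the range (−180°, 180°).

-5.3 dB, -94.8°

At s = jω = j1928:
zero (s+8): 8 + j1928 → |·| = √(8²+1928²) = √3717248 ≈ 1928, ∠ = arctan(1928/8) ≈ 89.76°
zero (s+954): 954 + j1928 → |·| = √(954²+1928²) = √4627300 ≈ 2151.1, ∠ = arctan(1928/954) ≈ 63.67°
pole (s+80): 80 + j1928 → |·| = √(80²+1928²) = √3723584 ≈ 1929.7, ∠ = arctan(1928/80) ≈ 87.62°
pole (s+678): 678 + j1928 → |·| = √(678²+1928²) = √4176868 ≈ 2043.7, ∠ = arctan(1928/678) ≈ 70.63°
pole at origin: |s| = 1928, ∠ = 90.00° (in denominator)
|G| = 1000 · 4.1473e+06 / 7.6035e+09 ≈ 0.54545
Gain = 20 log₁₀(0.54545) ≈ -5.26 dB
∠G = 153.43° − 248.25° = -94.82°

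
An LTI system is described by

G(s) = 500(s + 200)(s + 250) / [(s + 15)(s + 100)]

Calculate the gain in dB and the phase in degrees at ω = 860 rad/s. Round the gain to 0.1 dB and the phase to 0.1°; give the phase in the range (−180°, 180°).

At s = jω = j860:
zero (s+200): 200 + j860 → |·| = √(200²+860²) = √779600 ≈ 882.95, ∠ = arctan(860/200) ≈ 76.91°
zero (s+250): 250 + j860 → |·| = √(250²+860²) = √802100 ≈ 895.6, ∠ = arctan(860/250) ≈ 73.79°
pole (s+15): 15 + j860 → |·| = √(15²+860²) = √739825 ≈ 860.13, ∠ = arctan(860/15) ≈ 89.00°
pole (s+100): 100 + j860 → |·| = √(100²+860²) = √749600 ≈ 865.79, ∠ = arctan(860/100) ≈ 83.37°
|G| = 500 · 7.9077e+05 / 7.4469e+05 ≈ 530.94
Gain = 20 log₁₀(530.94) ≈ 54.50 dB
∠G = 150.70° − 172.37° = -21.67°

54.5 dB, -21.7°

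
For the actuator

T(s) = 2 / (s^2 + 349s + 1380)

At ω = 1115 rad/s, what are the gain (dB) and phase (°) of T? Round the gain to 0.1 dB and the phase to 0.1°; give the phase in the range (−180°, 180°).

Substitute s = j1115:
Numerator: 2 = 2 + j0
Denominator: (j1115)^2 + 349(j1115) + 1380 = -1241845 + j389135
|N| = √(2² + 0²) ≈ 2, ∠N ≈ 0.00°
|D| = √(1241845² + 389135²) ≈ 1.3014e+06, ∠D ≈ 162.60°
|T| = 2 / 1.3014e+06 ≈ 1.5368e-06
Gain = 20 log₁₀(1.5368e-06) ≈ -116.27 dB
∠T = 0.00° − 162.60° = -162.60°

-116.3 dB, -162.6°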